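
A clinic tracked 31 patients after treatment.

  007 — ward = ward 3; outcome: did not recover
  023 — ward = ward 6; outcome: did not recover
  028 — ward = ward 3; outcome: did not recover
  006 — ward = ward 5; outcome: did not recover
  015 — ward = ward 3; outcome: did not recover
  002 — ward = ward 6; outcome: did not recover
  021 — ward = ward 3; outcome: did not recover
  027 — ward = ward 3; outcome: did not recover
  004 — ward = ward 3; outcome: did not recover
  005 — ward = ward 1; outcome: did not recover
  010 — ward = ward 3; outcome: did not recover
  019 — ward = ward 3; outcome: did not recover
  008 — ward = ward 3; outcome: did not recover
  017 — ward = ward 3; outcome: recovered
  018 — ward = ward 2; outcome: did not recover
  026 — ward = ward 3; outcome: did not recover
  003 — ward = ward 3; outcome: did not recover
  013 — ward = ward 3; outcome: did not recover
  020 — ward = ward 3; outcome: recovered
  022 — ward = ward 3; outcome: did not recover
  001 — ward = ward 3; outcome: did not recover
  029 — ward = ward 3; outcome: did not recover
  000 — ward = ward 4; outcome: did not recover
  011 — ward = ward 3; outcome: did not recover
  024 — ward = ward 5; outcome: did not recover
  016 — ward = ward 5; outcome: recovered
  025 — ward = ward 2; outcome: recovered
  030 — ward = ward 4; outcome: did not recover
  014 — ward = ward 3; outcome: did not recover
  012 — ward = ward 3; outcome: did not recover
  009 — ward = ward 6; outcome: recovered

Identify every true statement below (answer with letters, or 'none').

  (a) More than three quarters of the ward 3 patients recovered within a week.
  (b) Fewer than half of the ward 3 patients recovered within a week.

(b)

|A| = 20, |A ∩ B| = 2, |A ∖ B| = 18.
(a) |A ∩ B| / |A| > 3/4: fails.
(b) |A ∩ B| < |A ∖ B|: holds.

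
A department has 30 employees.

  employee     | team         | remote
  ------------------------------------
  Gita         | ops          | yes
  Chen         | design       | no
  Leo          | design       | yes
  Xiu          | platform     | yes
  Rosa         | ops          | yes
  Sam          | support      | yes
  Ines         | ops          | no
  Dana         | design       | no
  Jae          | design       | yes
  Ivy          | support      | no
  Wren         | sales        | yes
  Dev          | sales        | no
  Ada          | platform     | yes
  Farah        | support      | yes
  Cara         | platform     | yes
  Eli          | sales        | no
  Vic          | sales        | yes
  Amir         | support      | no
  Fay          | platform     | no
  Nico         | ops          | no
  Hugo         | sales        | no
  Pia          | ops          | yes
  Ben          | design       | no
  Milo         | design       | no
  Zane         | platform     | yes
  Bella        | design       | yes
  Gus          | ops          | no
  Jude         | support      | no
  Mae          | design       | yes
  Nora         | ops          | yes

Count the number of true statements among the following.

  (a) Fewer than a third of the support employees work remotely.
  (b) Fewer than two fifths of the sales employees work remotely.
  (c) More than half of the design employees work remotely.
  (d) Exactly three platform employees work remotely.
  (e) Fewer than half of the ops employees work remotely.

(a) support: |A| = 5, |A ∩ B| = 2; needs |A ∩ B| / |A| < 1/3 — false.
(b) sales: |A| = 5, |A ∩ B| = 2; needs |A ∩ B| / |A| < 2/5 — false.
(c) design: |A| = 8, |A ∩ B| = 4; needs |A ∩ B| > |A ∖ B| — false.
(d) platform: |A| = 5, |A ∩ B| = 4; needs |A ∩ B| = 3 — false.
(e) ops: |A| = 7, |A ∩ B| = 4; needs |A ∩ B| < |A ∖ B| — false.

0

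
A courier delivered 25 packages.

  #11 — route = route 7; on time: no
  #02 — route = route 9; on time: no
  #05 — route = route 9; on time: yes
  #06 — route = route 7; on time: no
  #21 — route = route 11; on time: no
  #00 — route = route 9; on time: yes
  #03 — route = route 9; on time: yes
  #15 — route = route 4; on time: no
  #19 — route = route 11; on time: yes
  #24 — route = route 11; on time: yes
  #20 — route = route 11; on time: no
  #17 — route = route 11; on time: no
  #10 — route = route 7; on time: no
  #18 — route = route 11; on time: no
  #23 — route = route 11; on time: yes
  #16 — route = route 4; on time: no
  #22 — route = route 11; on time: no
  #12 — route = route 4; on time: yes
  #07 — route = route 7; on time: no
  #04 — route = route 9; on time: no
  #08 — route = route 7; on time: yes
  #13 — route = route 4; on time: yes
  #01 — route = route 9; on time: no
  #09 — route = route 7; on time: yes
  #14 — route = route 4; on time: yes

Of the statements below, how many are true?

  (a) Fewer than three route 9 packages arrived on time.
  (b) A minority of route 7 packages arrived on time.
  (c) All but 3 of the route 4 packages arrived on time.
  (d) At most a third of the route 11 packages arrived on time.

1

(a) route 9: |A| = 6, |A ∩ B| = 3; needs |A ∩ B| < 3 — false.
(b) route 7: |A| = 6, |A ∩ B| = 2; needs |A ∩ B| < |A ∖ B| — true.
(c) route 4: |A| = 5, |A ∩ B| = 3; needs |A ∖ B| = 3 — false.
(d) route 11: |A| = 8, |A ∩ B| = 3; needs |A ∩ B| / |A| ≤ 1/3 — false.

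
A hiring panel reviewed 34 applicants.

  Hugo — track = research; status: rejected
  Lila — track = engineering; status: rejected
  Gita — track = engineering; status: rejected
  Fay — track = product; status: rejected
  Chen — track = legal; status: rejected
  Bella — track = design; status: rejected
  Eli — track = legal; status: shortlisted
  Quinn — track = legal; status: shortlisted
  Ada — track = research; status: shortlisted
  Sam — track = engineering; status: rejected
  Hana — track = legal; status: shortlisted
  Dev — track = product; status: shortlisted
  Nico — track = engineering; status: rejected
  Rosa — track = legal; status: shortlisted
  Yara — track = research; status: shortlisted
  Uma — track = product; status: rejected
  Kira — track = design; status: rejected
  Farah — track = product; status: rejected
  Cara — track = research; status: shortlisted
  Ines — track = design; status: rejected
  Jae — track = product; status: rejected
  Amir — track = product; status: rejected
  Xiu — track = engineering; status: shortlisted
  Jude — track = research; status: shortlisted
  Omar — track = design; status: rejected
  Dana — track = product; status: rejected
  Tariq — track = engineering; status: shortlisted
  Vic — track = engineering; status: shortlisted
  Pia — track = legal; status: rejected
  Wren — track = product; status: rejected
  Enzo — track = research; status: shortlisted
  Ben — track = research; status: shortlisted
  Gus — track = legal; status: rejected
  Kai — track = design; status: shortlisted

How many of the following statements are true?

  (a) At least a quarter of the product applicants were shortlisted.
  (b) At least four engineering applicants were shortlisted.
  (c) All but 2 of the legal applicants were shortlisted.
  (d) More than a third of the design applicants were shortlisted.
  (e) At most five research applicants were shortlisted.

0

(a) product: |A| = 8, |A ∩ B| = 1; needs |A ∩ B| / |A| ≥ 1/4 — false.
(b) engineering: |A| = 7, |A ∩ B| = 3; needs |A ∩ B| ≥ 4 — false.
(c) legal: |A| = 7, |A ∩ B| = 4; needs |A ∖ B| = 2 — false.
(d) design: |A| = 5, |A ∩ B| = 1; needs |A ∩ B| / |A| > 1/3 — false.
(e) research: |A| = 7, |A ∩ B| = 6; needs |A ∩ B| ≤ 5 — false.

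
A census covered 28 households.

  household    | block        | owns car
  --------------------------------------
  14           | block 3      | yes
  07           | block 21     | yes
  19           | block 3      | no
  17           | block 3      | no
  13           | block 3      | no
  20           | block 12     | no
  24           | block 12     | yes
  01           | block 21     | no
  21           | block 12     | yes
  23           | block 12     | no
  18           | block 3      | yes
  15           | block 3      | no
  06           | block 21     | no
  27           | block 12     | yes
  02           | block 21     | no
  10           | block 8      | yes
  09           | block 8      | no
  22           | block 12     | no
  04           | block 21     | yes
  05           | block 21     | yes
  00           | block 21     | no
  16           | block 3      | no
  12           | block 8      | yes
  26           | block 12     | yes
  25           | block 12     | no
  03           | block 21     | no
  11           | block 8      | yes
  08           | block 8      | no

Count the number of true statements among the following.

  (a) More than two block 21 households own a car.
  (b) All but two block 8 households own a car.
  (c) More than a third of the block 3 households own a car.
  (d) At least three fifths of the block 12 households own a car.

(a) block 21: |A| = 8, |A ∩ B| = 3; needs |A ∩ B| > 2 — true.
(b) block 8: |A| = 5, |A ∩ B| = 3; needs |A ∖ B| = 2 — true.
(c) block 3: |A| = 7, |A ∩ B| = 2; needs |A ∩ B| / |A| > 1/3 — false.
(d) block 12: |A| = 8, |A ∩ B| = 4; needs |A ∩ B| / |A| ≥ 3/5 — false.

2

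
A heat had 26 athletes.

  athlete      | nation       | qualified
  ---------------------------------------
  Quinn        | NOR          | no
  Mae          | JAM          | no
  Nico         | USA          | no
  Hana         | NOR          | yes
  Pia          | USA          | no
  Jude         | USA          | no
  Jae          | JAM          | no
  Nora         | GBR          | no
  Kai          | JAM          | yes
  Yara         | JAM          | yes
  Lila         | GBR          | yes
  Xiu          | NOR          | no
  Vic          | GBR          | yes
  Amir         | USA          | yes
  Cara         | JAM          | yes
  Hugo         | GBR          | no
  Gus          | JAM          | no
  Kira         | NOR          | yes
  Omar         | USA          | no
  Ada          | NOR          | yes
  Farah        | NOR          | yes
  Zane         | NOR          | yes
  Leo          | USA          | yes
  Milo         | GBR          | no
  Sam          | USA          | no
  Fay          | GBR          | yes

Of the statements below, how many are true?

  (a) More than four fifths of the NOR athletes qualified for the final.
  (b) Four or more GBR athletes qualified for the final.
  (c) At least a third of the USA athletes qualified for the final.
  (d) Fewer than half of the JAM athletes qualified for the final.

0

(a) NOR: |A| = 7, |A ∩ B| = 5; needs |A ∩ B| / |A| > 4/5 — false.
(b) GBR: |A| = 6, |A ∩ B| = 3; needs |A ∩ B| ≥ 4 — false.
(c) USA: |A| = 7, |A ∩ B| = 2; needs |A ∩ B| / |A| ≥ 1/3 — false.
(d) JAM: |A| = 6, |A ∩ B| = 3; needs |A ∩ B| < |A ∖ B| — false.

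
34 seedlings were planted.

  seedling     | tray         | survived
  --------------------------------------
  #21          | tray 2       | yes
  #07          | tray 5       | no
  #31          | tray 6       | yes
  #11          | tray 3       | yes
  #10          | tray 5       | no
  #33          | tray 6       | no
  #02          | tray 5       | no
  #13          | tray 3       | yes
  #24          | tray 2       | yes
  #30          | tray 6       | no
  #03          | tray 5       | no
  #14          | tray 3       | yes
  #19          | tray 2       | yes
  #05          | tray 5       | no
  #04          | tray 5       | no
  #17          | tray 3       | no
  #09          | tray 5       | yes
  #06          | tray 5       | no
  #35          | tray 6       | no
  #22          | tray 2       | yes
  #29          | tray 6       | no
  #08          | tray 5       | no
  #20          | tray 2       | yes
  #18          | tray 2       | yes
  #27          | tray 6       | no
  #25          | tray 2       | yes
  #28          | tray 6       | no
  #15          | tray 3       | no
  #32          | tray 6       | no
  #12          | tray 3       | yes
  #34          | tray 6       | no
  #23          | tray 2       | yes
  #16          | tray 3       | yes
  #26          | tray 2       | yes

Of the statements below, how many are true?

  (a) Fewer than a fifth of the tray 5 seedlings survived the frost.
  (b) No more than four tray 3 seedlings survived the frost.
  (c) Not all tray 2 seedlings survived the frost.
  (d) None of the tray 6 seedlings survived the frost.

1

(a) tray 5: |A| = 9, |A ∩ B| = 1; needs |A ∩ B| / |A| < 1/5 — true.
(b) tray 3: |A| = 7, |A ∩ B| = 5; needs |A ∩ B| ≤ 4 — false.
(c) tray 2: |A| = 9, |A ∩ B| = 9; needs A ⊄ B (|A ∖ B| ≥ 1) — false.
(d) tray 6: |A| = 9, |A ∩ B| = 1; needs A ∩ B = ∅ (|A ∩ B| = 0) — false.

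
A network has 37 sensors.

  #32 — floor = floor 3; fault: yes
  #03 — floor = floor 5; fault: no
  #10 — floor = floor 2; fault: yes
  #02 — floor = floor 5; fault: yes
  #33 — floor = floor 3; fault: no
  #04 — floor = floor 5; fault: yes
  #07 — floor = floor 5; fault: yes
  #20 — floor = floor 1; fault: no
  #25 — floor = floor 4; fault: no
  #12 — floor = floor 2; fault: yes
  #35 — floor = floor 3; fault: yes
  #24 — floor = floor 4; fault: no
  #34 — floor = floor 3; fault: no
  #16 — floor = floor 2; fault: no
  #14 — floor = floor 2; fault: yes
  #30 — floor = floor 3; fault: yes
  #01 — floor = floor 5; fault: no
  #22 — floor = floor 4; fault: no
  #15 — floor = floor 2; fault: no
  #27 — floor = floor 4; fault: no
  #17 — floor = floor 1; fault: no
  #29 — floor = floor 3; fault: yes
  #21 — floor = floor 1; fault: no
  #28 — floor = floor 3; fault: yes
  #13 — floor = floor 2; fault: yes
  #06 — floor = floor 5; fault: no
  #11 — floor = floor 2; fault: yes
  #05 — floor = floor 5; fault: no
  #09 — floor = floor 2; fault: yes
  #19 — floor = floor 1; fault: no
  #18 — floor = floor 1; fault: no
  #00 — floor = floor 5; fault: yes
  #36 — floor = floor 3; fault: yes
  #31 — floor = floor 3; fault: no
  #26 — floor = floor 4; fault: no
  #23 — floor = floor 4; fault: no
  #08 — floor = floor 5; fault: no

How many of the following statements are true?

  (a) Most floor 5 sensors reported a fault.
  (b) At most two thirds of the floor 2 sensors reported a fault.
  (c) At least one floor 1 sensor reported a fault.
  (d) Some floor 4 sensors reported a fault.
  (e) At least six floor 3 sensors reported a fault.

(a) floor 5: |A| = 9, |A ∩ B| = 4; needs |A ∩ B| > |A ∖ B| — false.
(b) floor 2: |A| = 8, |A ∩ B| = 6; needs |A ∩ B| / |A| ≤ 2/3 — false.
(c) floor 1: |A| = 5, |A ∩ B| = 0; needs A ∩ B ≠ ∅ (|A ∩ B| ≥ 1) — false.
(d) floor 4: |A| = 6, |A ∩ B| = 0; needs A ∩ B ≠ ∅ (|A ∩ B| ≥ 1) — false.
(e) floor 3: |A| = 9, |A ∩ B| = 6; needs |A ∩ B| ≥ 6 — true.

1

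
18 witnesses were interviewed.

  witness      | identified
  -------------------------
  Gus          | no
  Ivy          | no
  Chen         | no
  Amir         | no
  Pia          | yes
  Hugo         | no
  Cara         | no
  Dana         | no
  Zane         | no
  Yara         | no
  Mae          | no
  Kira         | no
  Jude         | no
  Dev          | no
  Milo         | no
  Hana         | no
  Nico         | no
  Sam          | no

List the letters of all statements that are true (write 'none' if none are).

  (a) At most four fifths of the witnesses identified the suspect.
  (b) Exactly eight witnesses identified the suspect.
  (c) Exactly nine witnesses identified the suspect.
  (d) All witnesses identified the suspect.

(a)

|A| = 18, |A ∩ B| = 1, |A ∖ B| = 17.
(a) |A ∩ B| / |A| ≤ 4/5: holds.
(b) |A ∩ B| = 8: fails.
(c) |A ∩ B| = 9: fails.
(d) A ⊆ B, i.e. every element of A is in B (|A ∖ B| = 0): fails.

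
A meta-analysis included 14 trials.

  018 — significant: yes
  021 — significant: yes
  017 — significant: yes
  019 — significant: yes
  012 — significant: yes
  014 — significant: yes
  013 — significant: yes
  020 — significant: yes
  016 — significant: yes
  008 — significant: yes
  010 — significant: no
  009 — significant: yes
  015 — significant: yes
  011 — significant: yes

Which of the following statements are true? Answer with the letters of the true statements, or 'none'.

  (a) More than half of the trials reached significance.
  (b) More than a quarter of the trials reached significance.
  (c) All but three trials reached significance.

|A| = 14, |A ∩ B| = 13, |A ∖ B| = 1.
(a) |A ∩ B| > |A ∖ B|: holds.
(b) |A ∩ B| / |A| > 1/4: holds.
(c) |A ∖ B| = 3: fails.

(a), (b)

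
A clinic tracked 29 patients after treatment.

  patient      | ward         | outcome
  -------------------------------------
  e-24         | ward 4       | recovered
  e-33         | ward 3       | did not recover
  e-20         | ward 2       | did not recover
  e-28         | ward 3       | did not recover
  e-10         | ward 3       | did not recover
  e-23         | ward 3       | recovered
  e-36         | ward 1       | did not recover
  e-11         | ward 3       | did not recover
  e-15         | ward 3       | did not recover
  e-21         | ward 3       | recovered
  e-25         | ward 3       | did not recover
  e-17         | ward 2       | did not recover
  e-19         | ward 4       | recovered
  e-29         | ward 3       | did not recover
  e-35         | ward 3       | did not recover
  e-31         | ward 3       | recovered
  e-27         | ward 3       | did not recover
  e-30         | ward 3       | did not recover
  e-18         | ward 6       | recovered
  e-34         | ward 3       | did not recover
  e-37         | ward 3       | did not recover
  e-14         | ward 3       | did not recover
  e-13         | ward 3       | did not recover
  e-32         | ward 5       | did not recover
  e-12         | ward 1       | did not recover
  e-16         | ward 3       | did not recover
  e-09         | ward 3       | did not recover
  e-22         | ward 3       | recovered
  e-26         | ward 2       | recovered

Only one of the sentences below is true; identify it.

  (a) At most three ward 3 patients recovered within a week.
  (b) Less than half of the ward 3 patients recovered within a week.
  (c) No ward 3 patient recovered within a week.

(b)

|A| = 20, |A ∩ B| = 4, |A ∖ B| = 16.
(a) requires |A ∩ B| ≤ 3: false.
(b) requires |A ∩ B| < |A ∖ B|: true.
(c) requires A ∩ B = ∅ (|A ∩ B| = 0): false.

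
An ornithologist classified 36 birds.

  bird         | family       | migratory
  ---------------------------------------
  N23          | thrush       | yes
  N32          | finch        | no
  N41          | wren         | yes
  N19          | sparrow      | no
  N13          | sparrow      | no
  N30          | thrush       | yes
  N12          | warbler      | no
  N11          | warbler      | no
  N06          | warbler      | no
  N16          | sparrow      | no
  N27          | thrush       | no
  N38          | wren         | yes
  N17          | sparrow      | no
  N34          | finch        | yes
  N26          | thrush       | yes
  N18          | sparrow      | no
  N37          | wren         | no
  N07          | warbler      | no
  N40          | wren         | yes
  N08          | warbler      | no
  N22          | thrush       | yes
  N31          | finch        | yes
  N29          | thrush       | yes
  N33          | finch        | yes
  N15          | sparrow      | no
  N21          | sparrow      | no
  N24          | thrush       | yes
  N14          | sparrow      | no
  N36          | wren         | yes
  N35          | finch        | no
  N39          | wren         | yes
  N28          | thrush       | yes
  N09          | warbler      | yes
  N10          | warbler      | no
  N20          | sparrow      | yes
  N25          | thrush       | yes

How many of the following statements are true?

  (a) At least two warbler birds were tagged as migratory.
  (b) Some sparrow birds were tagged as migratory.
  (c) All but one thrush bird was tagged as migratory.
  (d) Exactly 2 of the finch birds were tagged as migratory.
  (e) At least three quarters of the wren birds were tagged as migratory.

3

(a) warbler: |A| = 7, |A ∩ B| = 1; needs |A ∩ B| ≥ 2 — false.
(b) sparrow: |A| = 9, |A ∩ B| = 1; needs A ∩ B ≠ ∅ (|A ∩ B| ≥ 1) — true.
(c) thrush: |A| = 9, |A ∩ B| = 8; needs |A ∖ B| = 1 — true.
(d) finch: |A| = 5, |A ∩ B| = 3; needs |A ∩ B| = 2 — false.
(e) wren: |A| = 6, |A ∩ B| = 5; needs |A ∩ B| / |A| ≥ 3/4 — true.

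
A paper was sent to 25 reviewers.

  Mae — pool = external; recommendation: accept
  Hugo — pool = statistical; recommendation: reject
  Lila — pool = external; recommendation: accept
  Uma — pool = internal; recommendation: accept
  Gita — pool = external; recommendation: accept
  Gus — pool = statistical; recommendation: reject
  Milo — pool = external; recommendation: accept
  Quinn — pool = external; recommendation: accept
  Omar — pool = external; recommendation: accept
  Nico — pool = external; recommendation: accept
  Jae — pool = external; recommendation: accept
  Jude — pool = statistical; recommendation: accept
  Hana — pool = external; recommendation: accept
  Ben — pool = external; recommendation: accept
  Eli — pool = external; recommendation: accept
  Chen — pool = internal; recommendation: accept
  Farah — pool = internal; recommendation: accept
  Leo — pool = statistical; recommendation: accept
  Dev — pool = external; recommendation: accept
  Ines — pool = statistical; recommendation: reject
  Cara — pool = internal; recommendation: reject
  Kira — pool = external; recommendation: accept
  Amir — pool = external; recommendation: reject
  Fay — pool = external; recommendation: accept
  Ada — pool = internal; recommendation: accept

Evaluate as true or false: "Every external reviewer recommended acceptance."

Truth condition: A ⊆ B, i.e. every element of A is in B (|A ∖ B| = 0).
|A| = 15, |A ∩ B| = 14, |A ∖ B| = 1.
So the statement is false.

False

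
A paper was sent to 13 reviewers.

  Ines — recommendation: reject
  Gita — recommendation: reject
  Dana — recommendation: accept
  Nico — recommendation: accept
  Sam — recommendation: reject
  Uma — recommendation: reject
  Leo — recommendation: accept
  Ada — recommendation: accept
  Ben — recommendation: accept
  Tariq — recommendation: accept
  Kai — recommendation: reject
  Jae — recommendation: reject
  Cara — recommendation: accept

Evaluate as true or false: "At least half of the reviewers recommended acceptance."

The determiner here denotes the relation: |A ∩ B| ≥ |A ∖ B|.
A (the restrictor) = {Ines, Gita, Dana, Nico, Sam, Uma, Leo, Ada, Ben, Tariq, Kai, Jae, Cara}, |A| = 13.
A ∩ B = {Dana, Nico, Leo, Ada, Ben, Tariq, Cara}, so |A ∩ B| = 7.
A ∖ B = {Ines, Gita, Sam, Uma, Kai, Jae}, so |A ∖ B| = 6.
7 > 6, so the statement is true.

True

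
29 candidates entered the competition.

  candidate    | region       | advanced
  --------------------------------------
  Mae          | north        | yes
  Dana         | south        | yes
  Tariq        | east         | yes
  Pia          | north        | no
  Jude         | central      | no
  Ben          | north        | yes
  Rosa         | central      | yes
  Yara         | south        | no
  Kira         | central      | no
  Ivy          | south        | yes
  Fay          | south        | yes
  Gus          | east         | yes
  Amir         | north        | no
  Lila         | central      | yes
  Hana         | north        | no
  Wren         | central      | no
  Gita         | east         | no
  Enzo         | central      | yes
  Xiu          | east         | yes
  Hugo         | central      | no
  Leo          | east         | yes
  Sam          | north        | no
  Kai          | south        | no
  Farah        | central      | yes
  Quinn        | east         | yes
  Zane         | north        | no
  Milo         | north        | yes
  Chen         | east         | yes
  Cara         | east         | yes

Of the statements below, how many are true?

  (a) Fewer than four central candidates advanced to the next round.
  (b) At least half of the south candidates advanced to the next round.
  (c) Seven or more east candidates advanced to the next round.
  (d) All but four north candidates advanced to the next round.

2

(a) central: |A| = 8, |A ∩ B| = 4; needs |A ∩ B| < 4 — false.
(b) south: |A| = 5, |A ∩ B| = 3; needs |A ∩ B| ≥ |A ∖ B| — true.
(c) east: |A| = 8, |A ∩ B| = 7; needs |A ∩ B| ≥ 7 — true.
(d) north: |A| = 8, |A ∩ B| = 3; needs |A ∖ B| = 4 — false.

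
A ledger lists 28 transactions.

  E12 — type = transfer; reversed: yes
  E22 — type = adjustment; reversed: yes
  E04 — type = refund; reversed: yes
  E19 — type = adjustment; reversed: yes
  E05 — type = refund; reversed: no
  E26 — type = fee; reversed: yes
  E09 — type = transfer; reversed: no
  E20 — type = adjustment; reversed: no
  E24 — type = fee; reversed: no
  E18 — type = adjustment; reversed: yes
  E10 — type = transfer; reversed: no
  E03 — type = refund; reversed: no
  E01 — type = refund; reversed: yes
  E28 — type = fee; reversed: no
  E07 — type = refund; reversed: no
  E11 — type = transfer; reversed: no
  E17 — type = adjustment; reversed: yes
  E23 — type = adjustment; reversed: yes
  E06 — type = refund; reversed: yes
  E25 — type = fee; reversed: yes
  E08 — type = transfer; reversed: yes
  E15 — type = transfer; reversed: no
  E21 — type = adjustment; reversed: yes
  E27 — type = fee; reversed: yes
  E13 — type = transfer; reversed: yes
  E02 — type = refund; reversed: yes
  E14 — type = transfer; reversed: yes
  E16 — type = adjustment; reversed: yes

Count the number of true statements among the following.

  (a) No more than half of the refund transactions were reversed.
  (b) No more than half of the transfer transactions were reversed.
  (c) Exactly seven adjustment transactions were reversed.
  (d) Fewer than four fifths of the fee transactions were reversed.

(a) refund: |A| = 7, |A ∩ B| = 4; needs |A ∩ B| ≤ |A ∖ B| — false.
(b) transfer: |A| = 8, |A ∩ B| = 4; needs |A ∩ B| ≤ |A ∖ B| — true.
(c) adjustment: |A| = 8, |A ∩ B| = 7; needs |A ∩ B| = 7 — true.
(d) fee: |A| = 5, |A ∩ B| = 3; needs |A ∩ B| / |A| < 4/5 — true.

3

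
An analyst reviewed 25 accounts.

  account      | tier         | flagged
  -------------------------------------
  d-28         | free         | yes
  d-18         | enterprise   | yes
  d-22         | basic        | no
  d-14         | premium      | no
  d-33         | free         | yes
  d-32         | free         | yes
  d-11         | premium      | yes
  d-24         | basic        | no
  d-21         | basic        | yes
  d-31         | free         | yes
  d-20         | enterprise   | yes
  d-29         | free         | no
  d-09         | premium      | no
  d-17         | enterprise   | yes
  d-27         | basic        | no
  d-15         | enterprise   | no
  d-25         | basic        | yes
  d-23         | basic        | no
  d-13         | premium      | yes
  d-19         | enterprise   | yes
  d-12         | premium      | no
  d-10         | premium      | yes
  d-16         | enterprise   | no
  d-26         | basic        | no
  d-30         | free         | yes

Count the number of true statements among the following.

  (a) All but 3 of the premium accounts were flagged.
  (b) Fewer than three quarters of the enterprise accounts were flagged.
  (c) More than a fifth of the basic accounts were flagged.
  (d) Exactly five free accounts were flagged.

4

(a) premium: |A| = 6, |A ∩ B| = 3; needs |A ∖ B| = 3 — true.
(b) enterprise: |A| = 6, |A ∩ B| = 4; needs |A ∩ B| / |A| < 3/4 — true.
(c) basic: |A| = 7, |A ∩ B| = 2; needs |A ∩ B| / |A| > 1/5 — true.
(d) free: |A| = 6, |A ∩ B| = 5; needs |A ∩ B| = 5 — true.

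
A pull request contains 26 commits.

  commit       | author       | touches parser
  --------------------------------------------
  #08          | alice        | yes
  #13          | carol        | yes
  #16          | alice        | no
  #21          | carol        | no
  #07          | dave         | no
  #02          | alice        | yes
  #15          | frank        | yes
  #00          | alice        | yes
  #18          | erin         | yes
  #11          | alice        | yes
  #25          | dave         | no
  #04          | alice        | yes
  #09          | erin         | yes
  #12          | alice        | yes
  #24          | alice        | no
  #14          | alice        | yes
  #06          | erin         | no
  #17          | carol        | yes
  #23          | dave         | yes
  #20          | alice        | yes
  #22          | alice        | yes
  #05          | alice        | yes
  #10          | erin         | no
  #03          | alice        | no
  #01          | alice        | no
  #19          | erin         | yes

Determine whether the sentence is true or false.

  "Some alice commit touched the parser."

The determiner here denotes the relation: A ∩ B ≠ ∅ (|A ∩ B| ≥ 1).
A (the restrictor) = {#08, #16, #02, #00, #11, #04, #12, #24, #14, #20, #22, #05, #03, #01}, |A| = 14.
A ∩ B = {#08, #02, #00, #11, #04, #12, #14, #20, #22, #05}, so |A ∩ B| = 10.
So the statement is true.

True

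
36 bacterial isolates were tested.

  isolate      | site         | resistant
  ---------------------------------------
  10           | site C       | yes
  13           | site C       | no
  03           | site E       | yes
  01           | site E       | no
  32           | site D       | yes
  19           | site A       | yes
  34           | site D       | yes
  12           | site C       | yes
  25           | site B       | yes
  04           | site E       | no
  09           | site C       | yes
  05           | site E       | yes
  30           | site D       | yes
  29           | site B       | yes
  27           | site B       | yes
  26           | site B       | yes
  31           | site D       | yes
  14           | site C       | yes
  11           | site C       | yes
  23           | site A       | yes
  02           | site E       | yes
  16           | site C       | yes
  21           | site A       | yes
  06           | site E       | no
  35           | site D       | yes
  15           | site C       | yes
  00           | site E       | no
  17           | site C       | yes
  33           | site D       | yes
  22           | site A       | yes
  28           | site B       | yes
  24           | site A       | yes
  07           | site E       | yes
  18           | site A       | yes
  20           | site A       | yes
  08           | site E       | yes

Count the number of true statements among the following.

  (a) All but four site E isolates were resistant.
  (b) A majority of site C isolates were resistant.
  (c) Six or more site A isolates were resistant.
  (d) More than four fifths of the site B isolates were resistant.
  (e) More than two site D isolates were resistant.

5

(a) site E: |A| = 9, |A ∩ B| = 5; needs |A ∖ B| = 4 — true.
(b) site C: |A| = 9, |A ∩ B| = 8; needs |A ∩ B| > |A ∖ B| — true.
(c) site A: |A| = 7, |A ∩ B| = 7; needs |A ∩ B| ≥ 6 — true.
(d) site B: |A| = 5, |A ∩ B| = 5; needs |A ∩ B| / |A| > 4/5 — true.
(e) site D: |A| = 6, |A ∩ B| = 6; needs |A ∩ B| > 2 — true.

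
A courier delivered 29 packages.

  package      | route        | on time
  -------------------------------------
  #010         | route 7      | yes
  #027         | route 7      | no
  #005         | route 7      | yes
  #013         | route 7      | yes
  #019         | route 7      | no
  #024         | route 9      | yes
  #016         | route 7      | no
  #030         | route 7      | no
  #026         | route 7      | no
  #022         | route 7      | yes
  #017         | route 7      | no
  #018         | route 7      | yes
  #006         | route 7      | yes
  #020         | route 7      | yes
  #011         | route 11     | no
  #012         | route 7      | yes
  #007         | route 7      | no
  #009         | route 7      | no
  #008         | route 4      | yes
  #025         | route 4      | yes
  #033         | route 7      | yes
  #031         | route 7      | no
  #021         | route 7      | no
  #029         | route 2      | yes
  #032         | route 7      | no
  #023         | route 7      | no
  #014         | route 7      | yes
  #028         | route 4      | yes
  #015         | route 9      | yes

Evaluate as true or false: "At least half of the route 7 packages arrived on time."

'At least half of the route 7 packages arrived on time' holds iff |A ∩ B| ≥ |A ∖ B|.
|A| = 22, |A ∩ B| = 10, |A ∖ B| = 12.
10 < 12, so the statement is false.

False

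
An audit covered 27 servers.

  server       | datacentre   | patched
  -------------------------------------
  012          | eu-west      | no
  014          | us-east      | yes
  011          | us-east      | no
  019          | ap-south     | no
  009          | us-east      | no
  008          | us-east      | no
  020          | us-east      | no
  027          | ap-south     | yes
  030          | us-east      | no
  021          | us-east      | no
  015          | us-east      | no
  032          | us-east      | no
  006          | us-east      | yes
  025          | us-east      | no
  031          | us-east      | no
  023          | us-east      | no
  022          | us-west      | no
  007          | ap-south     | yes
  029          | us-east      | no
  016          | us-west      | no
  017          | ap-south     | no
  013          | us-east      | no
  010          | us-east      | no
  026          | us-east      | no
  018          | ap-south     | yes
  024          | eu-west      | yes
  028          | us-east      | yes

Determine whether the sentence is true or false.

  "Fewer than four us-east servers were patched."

Truth condition: |A ∩ B| < 4.
|A| = 18, |A ∩ B| = 3, |A ∖ B| = 15.
|A ∩ B| = 3, so the statement is true.

True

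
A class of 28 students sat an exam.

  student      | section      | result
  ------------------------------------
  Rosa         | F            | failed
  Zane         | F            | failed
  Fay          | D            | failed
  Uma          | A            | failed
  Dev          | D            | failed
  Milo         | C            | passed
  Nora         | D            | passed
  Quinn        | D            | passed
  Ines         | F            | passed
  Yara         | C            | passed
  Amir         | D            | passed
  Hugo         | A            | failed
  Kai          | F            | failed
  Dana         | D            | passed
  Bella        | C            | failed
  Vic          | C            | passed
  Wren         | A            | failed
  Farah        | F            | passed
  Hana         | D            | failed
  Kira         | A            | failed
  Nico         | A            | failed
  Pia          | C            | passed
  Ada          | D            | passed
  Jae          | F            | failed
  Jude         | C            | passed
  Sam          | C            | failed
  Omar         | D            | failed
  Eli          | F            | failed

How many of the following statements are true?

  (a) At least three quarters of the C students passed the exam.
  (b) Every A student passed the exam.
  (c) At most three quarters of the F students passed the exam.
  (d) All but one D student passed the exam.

1

(a) C: |A| = 7, |A ∩ B| = 5; needs |A ∩ B| / |A| ≥ 3/4 — false.
(b) A: |A| = 5, |A ∩ B| = 0; needs A ⊆ B, i.e. every element of A is in B (|A ∖ B| = 0) — false.
(c) F: |A| = 7, |A ∩ B| = 2; needs |A ∩ B| / |A| ≤ 3/4 — true.
(d) D: |A| = 9, |A ∩ B| = 5; needs |A ∖ B| = 1 — false.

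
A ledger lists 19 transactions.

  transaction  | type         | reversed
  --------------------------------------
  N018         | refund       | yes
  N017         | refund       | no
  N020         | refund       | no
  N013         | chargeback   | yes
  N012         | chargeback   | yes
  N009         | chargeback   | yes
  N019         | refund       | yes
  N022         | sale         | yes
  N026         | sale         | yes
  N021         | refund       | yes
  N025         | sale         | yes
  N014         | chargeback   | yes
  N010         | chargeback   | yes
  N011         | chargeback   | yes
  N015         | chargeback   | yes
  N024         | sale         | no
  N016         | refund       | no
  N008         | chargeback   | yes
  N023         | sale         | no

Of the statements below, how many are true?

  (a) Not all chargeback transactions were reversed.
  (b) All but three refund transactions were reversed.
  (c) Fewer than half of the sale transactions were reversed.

(a) chargeback: |A| = 8, |A ∩ B| = 8; needs A ⊄ B (|A ∖ B| ≥ 1) — false.
(b) refund: |A| = 6, |A ∩ B| = 3; needs |A ∖ B| = 3 — true.
(c) sale: |A| = 5, |A ∩ B| = 3; needs |A ∩ B| < |A ∖ B| — false.

1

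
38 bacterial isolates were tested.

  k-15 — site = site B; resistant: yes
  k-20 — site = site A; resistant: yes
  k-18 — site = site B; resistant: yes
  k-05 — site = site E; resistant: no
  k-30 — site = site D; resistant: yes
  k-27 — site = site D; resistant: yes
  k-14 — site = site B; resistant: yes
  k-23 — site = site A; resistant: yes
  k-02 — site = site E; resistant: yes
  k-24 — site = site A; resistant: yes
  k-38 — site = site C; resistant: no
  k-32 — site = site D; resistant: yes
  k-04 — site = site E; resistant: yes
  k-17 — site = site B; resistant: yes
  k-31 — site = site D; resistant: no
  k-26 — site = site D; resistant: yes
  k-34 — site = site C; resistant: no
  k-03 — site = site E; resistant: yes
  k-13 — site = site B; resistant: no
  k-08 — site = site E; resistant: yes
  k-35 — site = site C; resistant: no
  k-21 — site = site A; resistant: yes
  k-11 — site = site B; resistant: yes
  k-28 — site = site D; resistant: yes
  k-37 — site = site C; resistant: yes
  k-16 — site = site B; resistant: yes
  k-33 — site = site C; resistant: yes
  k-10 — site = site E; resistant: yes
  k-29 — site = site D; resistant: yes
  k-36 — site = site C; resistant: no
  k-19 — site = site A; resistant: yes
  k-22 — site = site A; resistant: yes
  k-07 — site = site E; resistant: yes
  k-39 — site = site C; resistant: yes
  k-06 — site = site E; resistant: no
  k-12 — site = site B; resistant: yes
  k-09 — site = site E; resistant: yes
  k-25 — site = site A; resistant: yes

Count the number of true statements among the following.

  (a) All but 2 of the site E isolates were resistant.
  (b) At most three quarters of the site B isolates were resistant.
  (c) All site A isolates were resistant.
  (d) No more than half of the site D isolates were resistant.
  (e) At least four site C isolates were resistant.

(a) site E: |A| = 9, |A ∩ B| = 7; needs |A ∖ B| = 2 — true.
(b) site B: |A| = 8, |A ∩ B| = 7; needs |A ∩ B| / |A| ≤ 3/4 — false.
(c) site A: |A| = 7, |A ∩ B| = 7; needs A ⊆ B, i.e. every element of A is in B (|A ∖ B| = 0) — true.
(d) site D: |A| = 7, |A ∩ B| = 6; needs |A ∩ B| ≤ |A ∖ B| — false.
(e) site C: |A| = 7, |A ∩ B| = 3; needs |A ∩ B| ≥ 4 — false.

2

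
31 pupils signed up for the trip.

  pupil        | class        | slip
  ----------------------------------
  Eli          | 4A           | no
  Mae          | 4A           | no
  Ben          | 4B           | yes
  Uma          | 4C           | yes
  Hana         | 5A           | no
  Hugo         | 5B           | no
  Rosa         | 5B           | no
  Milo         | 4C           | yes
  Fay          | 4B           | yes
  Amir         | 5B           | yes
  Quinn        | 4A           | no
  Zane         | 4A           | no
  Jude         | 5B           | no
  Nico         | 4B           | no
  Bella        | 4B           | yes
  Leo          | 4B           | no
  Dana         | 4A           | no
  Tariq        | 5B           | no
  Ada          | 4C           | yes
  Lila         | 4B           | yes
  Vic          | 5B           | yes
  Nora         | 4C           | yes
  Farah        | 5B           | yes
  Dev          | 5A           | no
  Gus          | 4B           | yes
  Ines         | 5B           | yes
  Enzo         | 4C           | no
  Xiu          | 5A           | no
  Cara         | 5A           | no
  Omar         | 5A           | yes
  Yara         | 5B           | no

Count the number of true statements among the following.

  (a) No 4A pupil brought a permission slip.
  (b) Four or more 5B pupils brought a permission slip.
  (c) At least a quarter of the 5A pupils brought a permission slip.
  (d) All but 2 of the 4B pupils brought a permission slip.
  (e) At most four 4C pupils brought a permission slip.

(a) 4A: |A| = 5, |A ∩ B| = 0; needs A ∩ B = ∅ (|A ∩ B| = 0) — true.
(b) 5B: |A| = 9, |A ∩ B| = 4; needs |A ∩ B| ≥ 4 — true.
(c) 5A: |A| = 5, |A ∩ B| = 1; needs |A ∩ B| / |A| ≥ 1/4 — false.
(d) 4B: |A| = 7, |A ∩ B| = 5; needs |A ∖ B| = 2 — true.
(e) 4C: |A| = 5, |A ∩ B| = 4; needs |A ∩ B| ≤ 4 — true.

4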